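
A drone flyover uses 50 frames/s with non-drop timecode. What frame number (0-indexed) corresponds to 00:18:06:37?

54337

Total seconds to the label: (0 × 3600 + 18 × 60 + 6) = 1086.
Frame index = 1086 × 50 + 37 = 54337.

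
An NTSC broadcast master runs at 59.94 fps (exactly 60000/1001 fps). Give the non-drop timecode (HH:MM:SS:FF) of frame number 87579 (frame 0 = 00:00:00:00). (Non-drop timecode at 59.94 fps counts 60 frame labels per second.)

87579 ÷ 60 = 1459 full seconds, remainder 39 frames.
1459 s = 0 h 24 min 19 s.
Timecode: 00:24:19:39.

00:24:19:39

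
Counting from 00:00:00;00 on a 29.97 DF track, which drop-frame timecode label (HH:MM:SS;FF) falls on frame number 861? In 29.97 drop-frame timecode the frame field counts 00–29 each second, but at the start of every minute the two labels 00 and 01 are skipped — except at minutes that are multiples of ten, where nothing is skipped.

Ten DF minutes hold 17982 frames, so frame 861 lies in block 0 (frames 0–17981) with 861 frames into that block.
The block's first minute is 1800 frames and the rest 1798 each; 861 frames reaches minute 0, so 0 × 18 + 0 × 2 = 0 labels have been skipped so far.
Adding those back, label number 861 + 0 = 861 at 30 labels/s is 28 s + 21 f = 0 h 0 min 28 s frame 21, i.e. 00:00:28;21.

00:00:28;21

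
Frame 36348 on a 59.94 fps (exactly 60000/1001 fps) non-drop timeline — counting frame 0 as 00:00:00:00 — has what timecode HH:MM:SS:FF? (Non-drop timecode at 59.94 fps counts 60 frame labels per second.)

00:10:05:48

36348 ÷ 60 = 605 full seconds, remainder 48 frames.
605 s = 0 h 10 min 5 s.
Timecode: 00:10:05:48.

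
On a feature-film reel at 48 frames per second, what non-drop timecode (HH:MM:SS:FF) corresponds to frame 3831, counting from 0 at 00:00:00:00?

00:01:19:39

3831 ÷ 48 = 79 full seconds, remainder 39 frames.
79 s = 0 h 1 min 19 s.
Timecode: 00:01:19:39.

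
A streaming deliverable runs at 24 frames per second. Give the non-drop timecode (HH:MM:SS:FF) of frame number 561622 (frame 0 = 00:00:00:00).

06:30:00:22

561622 ÷ 24 = 23400 full seconds, remainder 22 frames.
23400 s = 6 h 30 min 0 s.
Timecode: 06:30:00:22.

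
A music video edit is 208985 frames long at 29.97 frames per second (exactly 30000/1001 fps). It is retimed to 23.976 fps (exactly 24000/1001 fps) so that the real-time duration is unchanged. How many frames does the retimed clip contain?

167188 frames

Target frames = source frames × (target rate / source rate) = 208985 × (24000/1001)/(30000/1001) = 208985 × 4/5 = 167188.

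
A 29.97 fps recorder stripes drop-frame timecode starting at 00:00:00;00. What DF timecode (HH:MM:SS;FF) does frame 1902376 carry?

Each 10-minute DF block holds 10 × 60 × 30 − 9 × 2 = 17982 frames. 1902376 ÷ 17982 → 105 full blocks, remainder 14266.
Within the partial block the first minute is 1800 frames and each further minute 1798, so 7 further minute boundaries passed. Total skipped labels = 18 × 105 + 2 × 7 = 1904.
Non-drop label index = 1902376 + 1904 = 1904280; at 30 labels/s that is 17:37:56:00, i.e. DF 17:37:56;00.

17:37:56;00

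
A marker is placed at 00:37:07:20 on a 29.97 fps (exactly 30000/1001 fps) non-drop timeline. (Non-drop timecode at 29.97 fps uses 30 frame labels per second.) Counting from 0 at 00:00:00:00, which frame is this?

66830

Total seconds to the label: (0 × 3600 + 37 × 60 + 7) = 2227.
Frame index = 2227 × 30 + 20 = 66830.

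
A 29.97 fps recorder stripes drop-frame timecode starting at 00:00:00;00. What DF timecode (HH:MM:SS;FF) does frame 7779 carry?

Each 10-minute DF block holds 10 × 60 × 30 − 9 × 2 = 17982 frames. 7779 ÷ 17982 → 0 full blocks, remainder 7779.
Within the partial block the first minute is 1800 frames and each further minute 1798, so 4 further minute boundaries passed. Total skipped labels = 18 × 0 + 2 × 4 = 8.
Non-drop label index = 7779 + 8 = 7787; at 30 labels/s that is 00:04:19:17, i.e. DF 00:04:19;17.

00:04:19;17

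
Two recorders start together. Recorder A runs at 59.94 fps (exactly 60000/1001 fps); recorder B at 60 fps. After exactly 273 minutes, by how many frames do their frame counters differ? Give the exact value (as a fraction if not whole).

10800/11 frames

273 min = 16380 s.
A emits 60000/1001 × 16380 = 10800000/11 frames; B emits 60 × 16380 = 982800.
Difference = 10800/11 frames (≈ 981.8182); B is ahead of A.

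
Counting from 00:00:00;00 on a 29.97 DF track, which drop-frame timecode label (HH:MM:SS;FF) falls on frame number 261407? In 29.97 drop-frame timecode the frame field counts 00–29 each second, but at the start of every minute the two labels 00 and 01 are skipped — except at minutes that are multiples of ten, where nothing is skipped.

Ten DF minutes hold 17982 frames, so frame 261407 lies in block 14 (frames 251748–269729) with 9659 frames into that block.
The block's first minute is 1800 frames and the rest 1798 each; 9659 frames reaches minute 5, so 14 × 18 + 5 × 2 = 262 labels have been skipped so far.
Adding those back, label number 261407 + 262 = 261669 at 30 labels/s is 8722 s + 9 f = 2 h 25 min 22 s frame 9, i.e. 02:25:22;09.

02:25:22;09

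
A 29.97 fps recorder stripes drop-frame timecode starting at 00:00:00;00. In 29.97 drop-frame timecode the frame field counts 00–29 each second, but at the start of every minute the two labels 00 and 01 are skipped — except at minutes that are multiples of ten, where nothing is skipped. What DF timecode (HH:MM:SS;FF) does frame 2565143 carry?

Each 10-minute DF block holds 10 × 60 × 30 − 9 × 2 = 17982 frames. 2565143 ÷ 17982 → 142 full blocks, remainder 11699.
Within the partial block the first minute is 1800 frames and each further minute 1798, so 6 further minute boundaries passed. Total skipped labels = 18 × 142 + 2 × 6 = 2568.
Non-drop label index = 2565143 + 2568 = 2567711; at 30 labels/s that is 23:46:30:11, i.e. DF 23:46:30;11.

23:46:30;11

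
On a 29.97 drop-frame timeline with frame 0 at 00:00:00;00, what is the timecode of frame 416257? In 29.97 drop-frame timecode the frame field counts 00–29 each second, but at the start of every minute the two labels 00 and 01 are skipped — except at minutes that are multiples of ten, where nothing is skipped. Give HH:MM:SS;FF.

03:51:29;03

Each 10-minute DF block holds 10 × 60 × 30 − 9 × 2 = 17982 frames. 416257 ÷ 17982 → 23 full blocks, remainder 2671.
Within the partial block the first minute is 1800 frames and each further minute 1798, so 1 further minute boundary passed. Total skipped labels = 18 × 23 + 2 × 1 = 416.
Non-drop label index = 416257 + 416 = 416673; at 30 labels/s that is 03:51:29:03, i.e. DF 03:51:29;03.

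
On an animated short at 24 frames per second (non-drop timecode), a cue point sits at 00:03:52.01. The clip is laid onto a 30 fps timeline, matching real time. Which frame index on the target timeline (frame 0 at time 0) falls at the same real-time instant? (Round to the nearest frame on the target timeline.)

frame 6961

Source frame index: (0×3600 + 3×60 + 52) × 24 + 1 = 5569.
Real time: 5569 / (24) = 5569/24 s.
Target frame: (5569/24) × (30) = 27845/4 ≈ 6961.250 → 6961.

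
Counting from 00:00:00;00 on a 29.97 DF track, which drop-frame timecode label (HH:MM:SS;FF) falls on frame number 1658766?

15:22:27;16

Each 10-minute DF block holds 10 × 60 × 30 − 9 × 2 = 17982 frames. 1658766 ÷ 17982 → 92 full blocks, remainder 4422.
Within the partial block the first minute is 1800 frames and each further minute 1798, so 2 further minute boundaries passed. Total skipped labels = 18 × 92 + 2 × 2 = 1660.
Non-drop label index = 1658766 + 1660 = 1660426; at 30 labels/s that is 15:22:27:16, i.e. DF 15:22:27;16.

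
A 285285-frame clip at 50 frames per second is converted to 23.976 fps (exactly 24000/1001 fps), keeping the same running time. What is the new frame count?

Target frames = source frames × (target rate / source rate) = 285285 × (24000/1001)/(50) = 285285 × 480/1001 = 136800.

136800 frames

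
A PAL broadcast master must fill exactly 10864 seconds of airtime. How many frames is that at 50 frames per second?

543200 frames

Frames = 10864 × 50 = 543200.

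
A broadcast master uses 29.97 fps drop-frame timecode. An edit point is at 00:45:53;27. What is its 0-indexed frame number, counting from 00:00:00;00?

As if non-drop at 30 labels/s: (0 × 3600 + 45 × 60 + 53) × 30 + 27 = 82617.
Minute boundaries passed: 45; those not divisible by 10: 45 − 4 = 41; dropped labels = 2 × 41 = 82.
Actual frame index = 82617 − 82 = 82535.

82535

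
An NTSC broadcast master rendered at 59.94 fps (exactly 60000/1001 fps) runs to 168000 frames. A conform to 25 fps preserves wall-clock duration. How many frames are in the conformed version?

Target frames = source frames × (target rate / source rate) = 168000 × (25)/(60000/1001) = 168000 × 1001/2400 = 70070.

70070 frames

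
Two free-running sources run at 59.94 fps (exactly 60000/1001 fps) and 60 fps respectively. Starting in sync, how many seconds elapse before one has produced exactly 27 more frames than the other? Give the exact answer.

The gap grows by |60 − 60000/1001| = 60/1001 frames per second.
Time for a 27-frame gap: 27 ÷ (60/1001) = 450.45 s.

450.45 seconds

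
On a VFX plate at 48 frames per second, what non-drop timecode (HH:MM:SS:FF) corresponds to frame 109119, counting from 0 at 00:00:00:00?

109119 ÷ 48 = 2273 full seconds, remainder 15 frames.
2273 s = 0 h 37 min 53 s.
Timecode: 00:37:53:15.

00:37:53:15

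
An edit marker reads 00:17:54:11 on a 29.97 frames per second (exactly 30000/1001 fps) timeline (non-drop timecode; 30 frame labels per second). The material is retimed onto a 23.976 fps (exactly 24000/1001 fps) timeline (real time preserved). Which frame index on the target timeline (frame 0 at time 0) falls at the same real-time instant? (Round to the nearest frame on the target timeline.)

frame 25785

Source frame index: (0×3600 + 17×60 + 54) × 30 + 11 = 32231.
Real time: 32231 / (30000/1001) = 32263231/30000 s.
Target frame: (32263231/30000) × (24000/1001) = 128924/5 ≈ 25784.800 → 25785.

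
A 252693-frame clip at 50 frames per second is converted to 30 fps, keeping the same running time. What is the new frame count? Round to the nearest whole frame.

151616 frames

Frames at target rate = 252693 × (30) / (50) = 758079/5 ≈ 151615.800.
Nearest whole frame: 151616.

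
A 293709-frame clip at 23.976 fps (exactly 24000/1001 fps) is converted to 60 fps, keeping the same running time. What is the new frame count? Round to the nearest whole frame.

735007 frames

Frames at target rate = 293709 × (60) / (24000/1001) = 294002709/400 ≈ 735006.772.
Nearest whole frame: 735007.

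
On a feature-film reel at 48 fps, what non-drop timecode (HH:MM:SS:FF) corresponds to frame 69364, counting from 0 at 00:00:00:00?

69364 ÷ 48 = 1445 full seconds, remainder 4 frames.
1445 s = 0 h 24 min 5 s.
Timecode: 00:24:05:04.

00:24:05:04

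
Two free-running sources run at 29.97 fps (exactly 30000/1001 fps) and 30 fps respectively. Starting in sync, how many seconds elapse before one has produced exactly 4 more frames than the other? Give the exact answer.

2002/15 seconds

The gap grows by |30 − 30000/1001| = 30/1001 frames per second.
Time for a 4-frame gap: 4 ÷ (30/1001) = 2002/15 s.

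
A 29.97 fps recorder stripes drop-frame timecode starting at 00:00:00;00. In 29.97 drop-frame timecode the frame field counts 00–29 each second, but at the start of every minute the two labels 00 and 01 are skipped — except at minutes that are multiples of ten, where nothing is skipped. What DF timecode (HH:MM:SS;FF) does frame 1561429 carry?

14:28:19;23

Ten DF minutes hold 17982 frames, so frame 1561429 lies in block 86 (frames 1546452–1564433) with 14977 frames into that block.
The block's first minute is 1800 frames and the rest 1798 each; 14977 frames reaches minute 8, so 86 × 18 + 8 × 2 = 1564 labels have been skipped so far.
Adding those back, label number 1561429 + 1564 = 1562993 at 30 labels/s is 52099 s + 23 f = 14 h 28 min 19 s frame 23, i.e. 14:28:19;23.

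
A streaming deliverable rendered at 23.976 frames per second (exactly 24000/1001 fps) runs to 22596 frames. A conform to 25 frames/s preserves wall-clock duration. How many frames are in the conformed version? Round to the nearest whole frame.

23561 frames

Frames at target rate = 22596 × (25) / (24000/1001) = 1884883/80 ≈ 23561.037.
Nearest whole frame: 23561.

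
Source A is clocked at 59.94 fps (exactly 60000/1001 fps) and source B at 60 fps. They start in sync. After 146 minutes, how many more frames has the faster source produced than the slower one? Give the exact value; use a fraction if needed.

525600/1001 frames

146 min = 8760 s.
A emits 60000/1001 × 8760 = 525600000/1001 frames; B emits 60 × 8760 = 525600.
Difference = 525600/1001 frames (≈ 525.0749); B is ahead of A.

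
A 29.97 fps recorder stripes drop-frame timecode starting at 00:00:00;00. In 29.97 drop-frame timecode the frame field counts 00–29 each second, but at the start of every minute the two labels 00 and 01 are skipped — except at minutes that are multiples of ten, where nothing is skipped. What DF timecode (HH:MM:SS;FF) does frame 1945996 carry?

18:02:11;14

Ten DF minutes hold 17982 frames, so frame 1945996 lies in block 108 (frames 1942056–1960037) with 3940 frames into that block.
The block's first minute is 1800 frames and the rest 1798 each; 3940 frames reaches minute 2, so 108 × 18 + 2 × 2 = 1948 labels have been skipped so far.
Adding those back, label number 1945996 + 1948 = 1947944 at 30 labels/s is 64931 s + 14 f = 18 h 2 min 11 s frame 14, i.e. 18:02:11;14.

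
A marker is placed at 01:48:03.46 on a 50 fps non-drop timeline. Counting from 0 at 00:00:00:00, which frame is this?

Total seconds to the label: (1 × 3600 + 48 × 60 + 3) = 6483.
Frame index = 6483 × 50 + 46 = 324196.

frame 324196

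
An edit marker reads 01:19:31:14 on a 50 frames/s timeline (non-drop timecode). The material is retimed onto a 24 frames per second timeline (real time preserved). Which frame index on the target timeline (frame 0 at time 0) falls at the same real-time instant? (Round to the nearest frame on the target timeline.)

frame 114511

Source frame index: (1×3600 + 19×60 + 31) × 50 + 14 = 238564.
Real time: 238564 / (50) = 119282/25 s.
Target frame: (119282/25) × (24) = 2862768/25 ≈ 114510.720 → 114511.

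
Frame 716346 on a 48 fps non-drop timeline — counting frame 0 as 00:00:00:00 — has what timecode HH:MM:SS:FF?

04:08:43:42

716346 ÷ 48 = 14923 full seconds, remainder 42 frames.
14923 s = 4 h 8 min 43 s.
Timecode: 04:08:43:42.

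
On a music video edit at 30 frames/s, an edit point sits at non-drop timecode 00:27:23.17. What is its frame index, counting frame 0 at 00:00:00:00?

Total seconds to the label: (0 × 3600 + 27 × 60 + 23) = 1643.
Frame index = 1643 × 30 + 17 = 49307.

49307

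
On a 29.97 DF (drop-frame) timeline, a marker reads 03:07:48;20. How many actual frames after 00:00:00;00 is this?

As if non-drop at 30 labels/s: (3 × 3600 + 7 × 60 + 48) × 30 + 20 = 338060.
Minute boundaries passed: 187; those not divisible by 10: 187 − 18 = 169; dropped labels = 2 × 169 = 338.
Actual frame index = 338060 − 338 = 337722.

337722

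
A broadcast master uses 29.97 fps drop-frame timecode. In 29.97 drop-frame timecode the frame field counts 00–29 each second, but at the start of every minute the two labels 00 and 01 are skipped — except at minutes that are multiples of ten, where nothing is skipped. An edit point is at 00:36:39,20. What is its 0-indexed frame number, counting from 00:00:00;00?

65924

Complete 10-minute blocks: 3, each 17982 frames → 53946.
Remaining 6 whole minutes in the current block: 1800 + 5 × 1798 = 10790 frames.
Within the current minute: 39 × 30 + 20 − 2 = 1188 (labels ;00/;01 skipped at this minute). Total = 53946 + 10790 + 1188 = 65924.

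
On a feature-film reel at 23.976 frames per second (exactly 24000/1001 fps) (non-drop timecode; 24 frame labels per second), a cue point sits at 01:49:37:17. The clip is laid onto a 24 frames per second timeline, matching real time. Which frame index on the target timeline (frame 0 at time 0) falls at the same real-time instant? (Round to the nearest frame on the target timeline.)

frame 158023

Source frame index: (1×3600 + 49×60 + 37) × 24 + 17 = 157865.
Real time: 157865 / (24000/1001) = 31604573/4800 s.
Target frame: (31604573/4800) × (24) = 31604573/200 ≈ 158022.865 → 158023.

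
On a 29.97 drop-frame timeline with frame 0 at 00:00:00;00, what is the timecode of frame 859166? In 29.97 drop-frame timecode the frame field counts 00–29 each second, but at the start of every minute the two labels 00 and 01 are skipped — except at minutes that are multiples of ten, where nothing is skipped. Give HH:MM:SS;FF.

Ten DF minutes hold 17982 frames, so frame 859166 lies in block 47 (frames 845154–863135) with 14012 frames into that block.
The block's first minute is 1800 frames and the rest 1798 each; 14012 frames reaches minute 7, so 47 × 18 + 7 × 2 = 860 labels have been skipped so far.
Adding those back, label number 859166 + 860 = 860026 at 30 labels/s is 28667 s + 16 f = 7 h 57 min 47 s frame 16, i.e. 07:57:47;16.

07:57:47;16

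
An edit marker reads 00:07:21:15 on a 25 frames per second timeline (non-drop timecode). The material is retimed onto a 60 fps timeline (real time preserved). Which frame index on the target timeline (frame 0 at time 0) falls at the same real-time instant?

frame 26496

Source frame index: (0×3600 + 7×60 + 21) × 25 + 15 = 11040.
Real time: 11040 / (25) = 2208/5 s.
Target frame: (2208/5) × (60) = 26496.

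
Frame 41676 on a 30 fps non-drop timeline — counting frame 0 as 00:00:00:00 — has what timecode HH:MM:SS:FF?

41676 ÷ 30 = 1389 full seconds, remainder 6 frames.
1389 s = 0 h 23 min 9 s.
Timecode: 00:23:09:06.

00:23:09:06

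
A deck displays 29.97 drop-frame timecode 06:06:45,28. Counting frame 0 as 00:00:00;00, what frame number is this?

659518

As if non-drop at 30 labels/s: (6 × 3600 + 6 × 60 + 45) × 30 + 28 = 660178.
Minute boundaries passed: 366; those not divisible by 10: 366 − 36 = 330; dropped labels = 2 × 330 = 660.
Actual frame index = 660178 − 660 = 659518.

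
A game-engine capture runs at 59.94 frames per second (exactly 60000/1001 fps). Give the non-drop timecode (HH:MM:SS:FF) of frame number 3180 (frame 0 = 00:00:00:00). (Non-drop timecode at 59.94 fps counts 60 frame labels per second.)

3180 ÷ 60 = 53 full seconds, remainder 0 frames.
53 s = 0 h 0 min 53 s.
Timecode: 00:00:53:00.

00:00:53:00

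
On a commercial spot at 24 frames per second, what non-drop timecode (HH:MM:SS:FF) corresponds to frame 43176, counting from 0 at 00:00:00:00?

43176 ÷ 24 = 1799 full seconds, remainder 0 frames.
1799 s = 0 h 29 min 59 s.
Timecode: 00:29:59:00.

00:29:59:00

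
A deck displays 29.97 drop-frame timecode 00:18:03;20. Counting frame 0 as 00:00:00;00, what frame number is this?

As if non-drop at 30 labels/s: (0 × 3600 + 18 × 60 + 3) × 30 + 20 = 32510.
Minute boundaries passed: 18; those not divisible by 10: 18 − 1 = 17; dropped labels = 2 × 17 = 34.
Actual frame index = 32510 − 34 = 32476.

32476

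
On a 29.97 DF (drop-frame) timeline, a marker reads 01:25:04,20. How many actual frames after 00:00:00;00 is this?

As if non-drop at 30 labels/s: (1 × 3600 + 25 × 60 + 4) × 30 + 20 = 153140.
Minute boundaries passed: 85; those not divisible by 10: 85 − 8 = 77; dropped labels = 2 × 77 = 154.
Actual frame index = 153140 − 154 = 152986.

152986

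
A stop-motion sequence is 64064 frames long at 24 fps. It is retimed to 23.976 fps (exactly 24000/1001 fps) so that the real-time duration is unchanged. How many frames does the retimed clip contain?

Target frames = source frames × (target rate / source rate) = 64064 × (24000/1001)/(24) = 64064 × 1000/1001 = 64000.

64000 frames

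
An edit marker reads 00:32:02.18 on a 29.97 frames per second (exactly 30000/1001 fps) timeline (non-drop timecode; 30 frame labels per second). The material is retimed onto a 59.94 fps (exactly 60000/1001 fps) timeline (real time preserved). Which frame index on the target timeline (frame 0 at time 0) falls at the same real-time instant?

Source frame index: (0×3600 + 32×60 + 2) × 30 + 18 = 57678.
Real time: 57678 / (30000/1001) = 9622613/5000 s.
Target frame: (9622613/5000) × (60000/1001) = 115356.

frame 115356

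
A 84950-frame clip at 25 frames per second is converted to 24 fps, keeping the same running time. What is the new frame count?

Target frames = source frames × (target rate / source rate) = 84950 × (24)/(25) = 84950 × 24/25 = 81552.

81552 frames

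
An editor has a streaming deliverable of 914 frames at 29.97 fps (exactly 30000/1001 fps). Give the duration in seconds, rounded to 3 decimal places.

Running time = 914 × 1001/30000 = 457457/15000 s ≈ 30.497 s.

30.497 seconds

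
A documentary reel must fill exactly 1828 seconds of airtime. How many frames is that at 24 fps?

43872 frames

Frames = 1828 × 24 = 43872.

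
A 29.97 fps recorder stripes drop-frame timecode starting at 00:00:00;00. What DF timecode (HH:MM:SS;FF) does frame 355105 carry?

03:17:28;21

Each 10-minute DF block holds 10 × 60 × 30 − 9 × 2 = 17982 frames. 355105 ÷ 17982 → 19 full blocks, remainder 13447.
Within the partial block the first minute is 1800 frames and each further minute 1798, so 7 further minute boundaries passed. Total skipped labels = 18 × 19 + 2 × 7 = 356.
Non-drop label index = 355105 + 356 = 355461; at 30 labels/s that is 03:17:28:21, i.e. DF 03:17:28;21.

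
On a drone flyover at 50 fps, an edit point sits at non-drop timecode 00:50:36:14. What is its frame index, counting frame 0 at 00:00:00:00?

Total seconds to the label: (0 × 3600 + 50 × 60 + 36) = 3036.
Frame index = 3036 × 50 + 14 = 151814.

151814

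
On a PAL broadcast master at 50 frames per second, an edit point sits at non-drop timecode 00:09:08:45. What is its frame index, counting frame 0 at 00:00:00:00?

Total seconds to the label: (0 × 3600 + 9 × 60 + 8) = 548.
Frame index = 548 × 50 + 45 = 27445.

frame 27445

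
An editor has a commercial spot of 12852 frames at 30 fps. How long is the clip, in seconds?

Running time = 12852 / (30) = 428.4 s.

428.4 seconds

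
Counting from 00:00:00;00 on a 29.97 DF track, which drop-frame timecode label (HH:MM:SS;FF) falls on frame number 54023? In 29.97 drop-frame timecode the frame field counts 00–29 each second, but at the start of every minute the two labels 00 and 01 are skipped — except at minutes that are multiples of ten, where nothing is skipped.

00:30:02;17

Ten DF minutes hold 17982 frames, so frame 54023 lies in block 3 (frames 53946–71927) with 77 frames into that block.
The block's first minute is 1800 frames and the rest 1798 each; 77 frames reaches minute 0, so 3 × 18 + 0 × 2 = 54 labels have been skipped so far.
Adding those back, label number 54023 + 54 = 54077 at 30 labels/s is 1802 s + 17 f = 0 h 30 min 2 s frame 17, i.e. 00:30:02;17.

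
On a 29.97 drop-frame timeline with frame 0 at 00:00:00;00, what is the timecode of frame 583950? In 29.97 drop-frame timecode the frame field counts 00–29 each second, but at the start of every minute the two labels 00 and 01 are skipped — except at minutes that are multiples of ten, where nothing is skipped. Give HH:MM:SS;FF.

Each 10-minute DF block holds 10 × 60 × 30 − 9 × 2 = 17982 frames. 583950 ÷ 17982 → 32 full blocks, remainder 8526.
Within the partial block the first minute is 1800 frames and each further minute 1798, so 4 further minute boundaries passed. Total skipped labels = 18 × 32 + 2 × 4 = 584.
Non-drop label index = 583950 + 584 = 584534; at 30 labels/s that is 05:24:44:14, i.e. DF 05:24:44;14.

05:24:44;14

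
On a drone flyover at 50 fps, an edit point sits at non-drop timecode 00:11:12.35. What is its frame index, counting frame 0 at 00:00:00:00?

frame 33635

Total seconds to the label: (0 × 3600 + 11 × 60 + 12) = 672.
Frame index = 672 × 50 + 35 = 33635.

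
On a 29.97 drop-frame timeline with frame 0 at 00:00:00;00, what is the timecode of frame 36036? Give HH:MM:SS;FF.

00:20:02;12

Ten DF minutes hold 17982 frames, so frame 36036 lies in block 2 (frames 35964–53945) with 72 frames into that block.
The block's first minute is 1800 frames and the rest 1798 each; 72 frames reaches minute 0, so 2 × 18 + 0 × 2 = 36 labels have been skipped so far.
Adding those back, label number 36036 + 36 = 36072 at 30 labels/s is 1202 s + 12 f = 0 h 20 min 2 s frame 12, i.e. 00:20:02;12.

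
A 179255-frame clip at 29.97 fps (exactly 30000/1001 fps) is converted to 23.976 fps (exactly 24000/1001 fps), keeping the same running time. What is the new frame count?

Target frames = source frames × (target rate / source rate) = 179255 × (24000/1001)/(30000/1001) = 179255 × 4/5 = 143404.

143404 frames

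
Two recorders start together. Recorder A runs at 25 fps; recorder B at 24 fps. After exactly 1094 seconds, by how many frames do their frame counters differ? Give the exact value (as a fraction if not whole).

A emits 25 × 1094 = 27350 frames; B emits 24 × 1094 = 26256.
Difference = 1094 frames; B is behind A.

1094 frames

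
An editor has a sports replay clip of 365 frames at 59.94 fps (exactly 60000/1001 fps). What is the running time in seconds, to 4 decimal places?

Running time = 365 × 1001/60000 = 73073/12000 s ≈ 6.0894 s.

6.0894 seconds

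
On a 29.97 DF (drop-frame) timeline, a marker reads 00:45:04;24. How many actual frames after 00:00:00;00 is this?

As if non-drop at 30 labels/s: (0 × 3600 + 45 × 60 + 4) × 30 + 24 = 81144.
Minute boundaries passed: 45; those not divisible by 10: 45 − 4 = 41; dropped labels = 2 × 41 = 82.
Actual frame index = 81144 − 82 = 81062.

81062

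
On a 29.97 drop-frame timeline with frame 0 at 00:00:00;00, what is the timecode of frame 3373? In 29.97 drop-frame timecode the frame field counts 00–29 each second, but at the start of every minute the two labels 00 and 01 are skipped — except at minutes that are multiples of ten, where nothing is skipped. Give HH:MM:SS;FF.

Each 10-minute DF block holds 10 × 60 × 30 − 9 × 2 = 17982 frames. 3373 ÷ 17982 → 0 full blocks, remainder 3373.
Within the partial block the first minute is 1800 frames and each further minute 1798, so 1 further minute boundary passed. Total skipped labels = 18 × 0 + 2 × 1 = 2.
Non-drop label index = 3373 + 2 = 3375; at 30 labels/s that is 00:01:52:15, i.e. DF 00:01:52;15.

00:01:52;15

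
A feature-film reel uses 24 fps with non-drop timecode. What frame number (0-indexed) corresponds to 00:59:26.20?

Total seconds to the label: (0 × 3600 + 59 × 60 + 26) = 3566.
Frame index = 3566 × 24 + 20 = 85604.

frame 85604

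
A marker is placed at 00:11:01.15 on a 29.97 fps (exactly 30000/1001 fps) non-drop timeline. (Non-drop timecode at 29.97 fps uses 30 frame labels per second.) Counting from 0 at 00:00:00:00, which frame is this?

19845

Total seconds to the label: (0 × 3600 + 11 × 60 + 1) = 661.
Frame index = 661 × 30 + 15 = 19845.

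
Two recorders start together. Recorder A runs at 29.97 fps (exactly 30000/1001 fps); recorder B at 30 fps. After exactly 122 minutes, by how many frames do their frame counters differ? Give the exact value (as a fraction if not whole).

219600/1001 frames

122 min = 7320 s.
A emits 30000/1001 × 7320 = 219600000/1001 frames; B emits 30 × 7320 = 219600.
Difference = 219600/1001 frames (≈ 219.3806); B is ahead of A.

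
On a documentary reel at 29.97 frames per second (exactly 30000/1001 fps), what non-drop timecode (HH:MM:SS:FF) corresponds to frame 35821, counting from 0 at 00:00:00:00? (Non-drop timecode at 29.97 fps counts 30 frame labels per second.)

35821 ÷ 30 = 1194 full seconds, remainder 1 frame.
1194 s = 0 h 19 min 54 s.
Timecode: 00:19:54:01.

00:19:54:01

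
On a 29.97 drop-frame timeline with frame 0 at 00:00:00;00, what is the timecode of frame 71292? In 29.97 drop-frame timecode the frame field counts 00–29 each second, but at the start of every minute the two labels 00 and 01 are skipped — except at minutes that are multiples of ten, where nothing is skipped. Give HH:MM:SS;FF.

Ten DF minutes hold 17982 frames, so frame 71292 lies in block 3 (frames 53946–71927) with 17346 frames into that block.
The block's first minute is 1800 frames and the rest 1798 each; 17346 frames reaches minute 9, so 3 × 18 + 9 × 2 = 72 labels have been skipped so far.
Adding those back, label number 71292 + 72 = 71364 at 30 labels/s is 2378 s + 24 f = 0 h 39 min 38 s frame 24, i.e. 00:39:38;24.

00:39:38;24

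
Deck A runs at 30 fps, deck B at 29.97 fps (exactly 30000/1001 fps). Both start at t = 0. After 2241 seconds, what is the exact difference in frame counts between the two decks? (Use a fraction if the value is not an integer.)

67230/1001 frames

A emits 30 × 2241 = 67230 frames; B emits 30000/1001 × 2241 = 67230000/1001.
Difference = 67230/1001 frames (≈ 67.1628); B is behind A.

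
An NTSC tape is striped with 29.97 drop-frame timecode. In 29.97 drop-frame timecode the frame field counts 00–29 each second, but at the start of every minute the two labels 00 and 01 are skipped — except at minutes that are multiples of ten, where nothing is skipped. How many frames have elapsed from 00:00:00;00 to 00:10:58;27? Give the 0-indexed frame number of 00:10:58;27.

As if non-drop at 30 labels/s: (0 × 3600 + 10 × 60 + 58) × 30 + 27 = 19767.
Minute boundaries passed: 10; those not divisible by 10: 10 − 1 = 9; dropped labels = 2 × 9 = 18.
Actual frame index = 19767 − 18 = 19749.

19749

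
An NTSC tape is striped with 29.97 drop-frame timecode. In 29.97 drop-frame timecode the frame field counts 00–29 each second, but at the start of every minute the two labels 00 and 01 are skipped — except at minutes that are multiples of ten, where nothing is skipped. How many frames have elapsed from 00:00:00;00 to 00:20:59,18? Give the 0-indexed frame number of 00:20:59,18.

Complete 10-minute blocks: 2, each 17982 frames → 35964.
Remaining 0 whole minutes in the current block: 0 frames.
Within the current minute: 59 × 30 + 18 = 1788. Total = 35964 + 0 + 1788 = 37752.

37752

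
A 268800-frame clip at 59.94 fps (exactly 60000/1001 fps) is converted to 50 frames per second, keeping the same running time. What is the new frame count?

Target frames = source frames × (target rate / source rate) = 268800 × (50)/(60000/1001) = 268800 × 1001/1200 = 224224.

224224 frames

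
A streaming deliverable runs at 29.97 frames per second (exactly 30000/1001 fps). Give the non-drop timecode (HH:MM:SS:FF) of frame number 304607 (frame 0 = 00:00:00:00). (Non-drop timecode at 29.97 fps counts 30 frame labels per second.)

02:49:13:17

304607 ÷ 30 = 10153 full seconds, remainder 17 frames.
10153 s = 2 h 49 min 13 s.
Timecode: 02:49:13:17.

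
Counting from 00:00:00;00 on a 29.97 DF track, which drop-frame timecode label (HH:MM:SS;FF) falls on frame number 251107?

02:19:38;19

Ten DF minutes hold 17982 frames, so frame 251107 lies in block 13 (frames 233766–251747) with 17341 frames into that block.
The block's first minute is 1800 frames and the rest 1798 each; 17341 frames reaches minute 9, so 13 × 18 + 9 × 2 = 252 labels have been skipped so far.
Adding those back, label number 251107 + 252 = 251359 at 30 labels/s is 8378 s + 19 f = 2 h 19 min 38 s frame 19, i.e. 02:19:38;19.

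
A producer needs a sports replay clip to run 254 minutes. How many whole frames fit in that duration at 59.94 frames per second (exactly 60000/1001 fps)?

913486 frames

254 min = 15240 s.
Frames = 15240 × 60000/1001 = 914400000/1001 ≈ 913486.5135.
Complete frames: 913486.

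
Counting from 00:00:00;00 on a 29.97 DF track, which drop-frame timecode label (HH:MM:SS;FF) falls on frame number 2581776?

Each 10-minute DF block holds 10 × 60 × 30 − 9 × 2 = 17982 frames. 2581776 ÷ 17982 → 143 full blocks, remainder 10350.
Within the partial block the first minute is 1800 frames and each further minute 1798, so 5 further minute boundaries passed. Total skipped labels = 18 × 143 + 2 × 5 = 2584.
Non-drop label index = 2581776 + 2584 = 2584360; at 30 labels/s that is 23:55:45:10, i.e. DF 23:55:45;10.

23:55:45;10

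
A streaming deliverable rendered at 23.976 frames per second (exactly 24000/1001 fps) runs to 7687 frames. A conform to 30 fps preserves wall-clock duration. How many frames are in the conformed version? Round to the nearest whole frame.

Frames at target rate = 7687 × (30) / (24000/1001) = 7694687/800 ≈ 9618.359.
Nearest whole frame: 9618.

9618 frames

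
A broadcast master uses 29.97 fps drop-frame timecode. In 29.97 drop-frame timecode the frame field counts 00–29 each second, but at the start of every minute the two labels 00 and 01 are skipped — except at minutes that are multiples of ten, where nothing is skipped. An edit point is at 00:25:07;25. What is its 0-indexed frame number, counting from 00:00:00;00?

Complete 10-minute blocks: 2, each 17982 frames → 35964.
Remaining 5 whole minutes in the current block: 1800 + 4 × 1798 = 8992 frames.
Within the current minute: 7 × 30 + 25 − 2 = 233 (labels ;00/;01 skipped at this minute). Total = 35964 + 8992 + 233 = 45189.

45189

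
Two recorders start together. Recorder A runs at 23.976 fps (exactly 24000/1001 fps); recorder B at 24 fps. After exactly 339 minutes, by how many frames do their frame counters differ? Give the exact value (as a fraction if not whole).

488160/1001 frames

339 min = 20340 s.
A emits 24000/1001 × 20340 = 488160000/1001 frames; B emits 24 × 20340 = 488160.
Difference = 488160/1001 frames (≈ 487.6723); B is ahead of A.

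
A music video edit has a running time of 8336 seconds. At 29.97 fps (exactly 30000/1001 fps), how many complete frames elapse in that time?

Frames = 8336 × 30000/1001 = 250080000/1001 ≈ 249830.1698.
Complete frames: 249830.

249830 frames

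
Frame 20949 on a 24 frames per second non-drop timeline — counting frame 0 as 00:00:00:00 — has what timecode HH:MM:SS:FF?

20949 ÷ 24 = 872 full seconds, remainder 21 frames.
872 s = 0 h 14 min 32 s.
Timecode: 00:14:32:21.

00:14:32:21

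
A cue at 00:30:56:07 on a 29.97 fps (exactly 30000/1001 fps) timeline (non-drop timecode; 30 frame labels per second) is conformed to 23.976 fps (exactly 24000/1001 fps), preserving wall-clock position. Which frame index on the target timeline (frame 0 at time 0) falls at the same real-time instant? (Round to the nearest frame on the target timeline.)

Source frame index: (0×3600 + 30×60 + 56) × 30 + 7 = 55687.
Real time: 55687 / (30000/1001) = 55742687/30000 s.
Target frame: (55742687/30000) × (24000/1001) = 222748/5 ≈ 44549.600 → 44550.

frame 44550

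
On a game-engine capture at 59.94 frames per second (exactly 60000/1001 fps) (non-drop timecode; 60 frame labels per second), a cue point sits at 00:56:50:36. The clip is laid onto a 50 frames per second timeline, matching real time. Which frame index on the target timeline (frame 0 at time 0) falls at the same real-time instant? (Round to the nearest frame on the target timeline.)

Source frame index: (0×3600 + 56×60 + 50) × 60 + 36 = 204636.
Real time: 204636 / (60000/1001) = 17070053/5000 s.
Target frame: (17070053/5000) × (50) = 17070053/100 ≈ 170700.530 → 170701.

frame 170701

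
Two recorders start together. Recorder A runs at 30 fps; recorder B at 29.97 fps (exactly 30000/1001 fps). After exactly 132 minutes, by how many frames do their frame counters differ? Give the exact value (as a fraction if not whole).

132 min = 7920 s.
A emits 30 × 7920 = 237600 frames; B emits 30000/1001 × 7920 = 21600000/91.
Difference = 21600/91 frames (≈ 237.3626); B is behind A.

21600/91 frames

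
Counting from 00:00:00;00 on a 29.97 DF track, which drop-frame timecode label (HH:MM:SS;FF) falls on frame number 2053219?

Each 10-minute DF block holds 10 × 60 × 30 − 9 × 2 = 17982 frames. 2053219 ÷ 17982 → 114 full blocks, remainder 3271.
Within the partial block the first minute is 1800 frames and each further minute 1798, so 1 further minute boundary passed. Total skipped labels = 18 × 114 + 2 × 1 = 2054.
Non-drop label index = 2053219 + 2054 = 2055273; at 30 labels/s that is 19:01:49:03, i.e. DF 19:01:49;03.

19:01:49;03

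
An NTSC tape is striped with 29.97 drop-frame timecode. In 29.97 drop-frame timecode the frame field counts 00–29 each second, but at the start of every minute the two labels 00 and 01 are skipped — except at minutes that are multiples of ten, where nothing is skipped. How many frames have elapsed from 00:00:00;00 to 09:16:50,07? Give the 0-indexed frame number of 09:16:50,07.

1001305

Complete 10-minute blocks: 55, each 17982 frames → 989010.
Remaining 6 whole minutes in the current block: 1800 + 5 × 1798 = 10790 frames.
Within the current minute: 50 × 30 + 7 − 2 = 1505 (labels ;00/;01 skipped at this minute). Total = 989010 + 10790 + 1505 = 1001305.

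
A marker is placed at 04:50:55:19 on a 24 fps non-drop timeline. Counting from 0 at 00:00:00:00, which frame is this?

frame 418939

Total seconds to the label: (4 × 3600 + 50 × 60 + 55) = 17455.
Frame index = 17455 × 24 + 19 = 418939.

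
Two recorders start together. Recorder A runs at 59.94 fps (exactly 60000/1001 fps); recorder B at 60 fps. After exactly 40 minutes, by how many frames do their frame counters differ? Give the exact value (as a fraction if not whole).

144000/1001 frames

40 min = 2400 s.
A emits 60000/1001 × 2400 = 144000000/1001 frames; B emits 60 × 2400 = 144000.
Difference = 144000/1001 frames (≈ 143.8561); B is ahead of A.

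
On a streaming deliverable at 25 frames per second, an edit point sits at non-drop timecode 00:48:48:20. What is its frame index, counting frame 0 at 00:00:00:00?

frame 73220

Total seconds to the label: (0 × 3600 + 48 × 60 + 48) = 2928.
Frame index = 2928 × 25 + 20 = 73220.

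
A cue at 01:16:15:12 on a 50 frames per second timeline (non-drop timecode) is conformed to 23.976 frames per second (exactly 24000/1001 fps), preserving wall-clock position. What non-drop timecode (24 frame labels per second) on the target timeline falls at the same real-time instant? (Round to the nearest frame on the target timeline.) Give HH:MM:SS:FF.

Source frame index: (1×3600 + 16×60 + 15) × 50 + 12 = 228762.
Real time: 228762 / (50) = 114381/25 s.
Target frame: (114381/25) × (24000/1001) = 109805760/1001 ≈ 109696.064 → 109696.
At 24 labels/s: frame 109696 → 01:16:10:16.

01:16:10:16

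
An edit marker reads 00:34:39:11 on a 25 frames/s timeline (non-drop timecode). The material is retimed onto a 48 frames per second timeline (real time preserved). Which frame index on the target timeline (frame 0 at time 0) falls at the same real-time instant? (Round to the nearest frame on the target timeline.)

frame 99813

Source frame index: (0×3600 + 34×60 + 39) × 25 + 11 = 51986.
Real time: 51986 / (25) = 51986/25 s.
Target frame: (51986/25) × (48) = 2495328/25 ≈ 99813.120 → 99813.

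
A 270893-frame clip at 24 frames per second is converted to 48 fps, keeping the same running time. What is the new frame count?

Target frames = source frames × (target rate / source rate) = 270893 × (48)/(24) = 270893 × 2 = 541786.

541786 frames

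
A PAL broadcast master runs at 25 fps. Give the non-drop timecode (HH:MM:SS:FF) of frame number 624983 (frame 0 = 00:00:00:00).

624983 ÷ 25 = 24999 full seconds, remainder 8 frames.
24999 s = 6 h 56 min 39 s.
Timecode: 06:56:39:08.

06:56:39:08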